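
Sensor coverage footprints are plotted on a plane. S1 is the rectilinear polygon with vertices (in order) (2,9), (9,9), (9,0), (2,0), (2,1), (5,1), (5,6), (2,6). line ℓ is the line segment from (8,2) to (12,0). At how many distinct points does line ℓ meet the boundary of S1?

1

The segment meets the boundary at (9,1.5).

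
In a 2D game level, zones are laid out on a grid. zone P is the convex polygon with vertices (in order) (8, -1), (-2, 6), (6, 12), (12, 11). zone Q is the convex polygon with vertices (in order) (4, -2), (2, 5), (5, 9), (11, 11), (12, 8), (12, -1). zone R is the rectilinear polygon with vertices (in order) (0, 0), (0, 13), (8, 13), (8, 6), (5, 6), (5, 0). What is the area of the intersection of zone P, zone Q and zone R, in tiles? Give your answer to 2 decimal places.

The intersection is the polygon with vertices (2,5), (5,9), (8,10), (8,6), (5,6), (5,1.1), (2.643,2.75).
By the shoelace formula its area is 24.47.

24.47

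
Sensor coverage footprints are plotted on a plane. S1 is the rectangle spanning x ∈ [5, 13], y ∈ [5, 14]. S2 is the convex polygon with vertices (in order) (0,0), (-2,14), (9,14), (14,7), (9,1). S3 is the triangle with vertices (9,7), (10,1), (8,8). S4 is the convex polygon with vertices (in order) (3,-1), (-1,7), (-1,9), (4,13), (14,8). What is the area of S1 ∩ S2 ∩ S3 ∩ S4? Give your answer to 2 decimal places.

The intersection is the polygon with vertices (8,8), (9,7), (9.333,5), (8.857,5).
By the shoelace formula its area is 1.55.

1.55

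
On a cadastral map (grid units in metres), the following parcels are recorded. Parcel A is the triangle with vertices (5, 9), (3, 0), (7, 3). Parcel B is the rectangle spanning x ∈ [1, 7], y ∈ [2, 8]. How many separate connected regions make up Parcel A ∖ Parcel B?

Parcel A ∖ Parcel B splits into 2 disjoint pieces (area 0.2778, area 2.2222).

2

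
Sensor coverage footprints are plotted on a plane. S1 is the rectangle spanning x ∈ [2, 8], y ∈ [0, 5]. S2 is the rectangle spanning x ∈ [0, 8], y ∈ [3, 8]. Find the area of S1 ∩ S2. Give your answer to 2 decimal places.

12.00

|S1∩S2|: x∈[2,8], y∈[3,5] → 6·2 = 12.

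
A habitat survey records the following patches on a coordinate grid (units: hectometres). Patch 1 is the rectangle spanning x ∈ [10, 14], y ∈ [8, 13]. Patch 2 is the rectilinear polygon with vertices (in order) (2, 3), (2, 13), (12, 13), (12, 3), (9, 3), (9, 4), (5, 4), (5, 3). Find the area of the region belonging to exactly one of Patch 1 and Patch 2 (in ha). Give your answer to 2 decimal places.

|Patch 1| = 20, |Patch 2| = 96, |Patch 1∩Patch 2| = 10.
|Patch 1 △ Patch 2| = |Patch 1| + |Patch 2| − 2·|Patch 1∩Patch 2| = 20 + 96 − 20 = 96.00.

96.00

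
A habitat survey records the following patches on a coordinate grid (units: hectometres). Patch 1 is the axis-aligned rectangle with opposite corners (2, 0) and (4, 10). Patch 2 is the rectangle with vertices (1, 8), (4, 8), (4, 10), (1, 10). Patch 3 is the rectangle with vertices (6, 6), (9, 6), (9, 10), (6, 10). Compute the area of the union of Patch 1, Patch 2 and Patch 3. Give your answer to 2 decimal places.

By inclusion–exclusion:
Individual areas: |Patch 1| = 20, |Patch 2| = 6, |Patch 3| = 12.
|Patch 1∩Patch 2|: x∈[2,4], y∈[8,10] → 2·2 = 4.
|Patch 1∩Patch 3| = 0 (no overlap).
|Patch 2∩Patch 3| = 0 (no overlap).
|Patch 1∩Patch 2∩Patch 3| = 0.
|Patch 1 ∪ Patch 2 ∪ Patch 3| = 38 − 4 + 0 = 34.00.

34.00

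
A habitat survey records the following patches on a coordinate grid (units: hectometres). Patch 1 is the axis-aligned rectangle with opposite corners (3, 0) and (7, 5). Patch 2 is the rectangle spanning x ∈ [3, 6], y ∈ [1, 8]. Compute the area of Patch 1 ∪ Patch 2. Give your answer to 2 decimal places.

By inclusion–exclusion:
Individual areas: |Patch 1| = 20, |Patch 2| = 21.
|Patch 1∩Patch 2|: x∈[3,6], y∈[1,5] → 3·4 = 12.
|Patch 1 ∪ Patch 2| = 41 − 12 = 29.00.

29.00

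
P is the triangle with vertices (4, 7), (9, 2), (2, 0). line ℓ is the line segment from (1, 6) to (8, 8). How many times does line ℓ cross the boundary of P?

The segment meets the boundary at (3.956,6.844), (4.111,6.889).

2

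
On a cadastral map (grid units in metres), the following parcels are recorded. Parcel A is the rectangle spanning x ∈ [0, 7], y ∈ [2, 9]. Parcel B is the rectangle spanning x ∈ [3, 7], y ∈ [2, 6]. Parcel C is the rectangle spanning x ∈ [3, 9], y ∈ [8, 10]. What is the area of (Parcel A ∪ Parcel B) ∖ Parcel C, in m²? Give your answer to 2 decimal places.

|Parcel A ∪ Parcel B| = 49.
|(Parcel A ∪ Parcel B) ∩ Parcel C| = 4.
|(Parcel A ∪ Parcel B) ∖ Parcel C| = 49 − 4 = 45.00.

45.00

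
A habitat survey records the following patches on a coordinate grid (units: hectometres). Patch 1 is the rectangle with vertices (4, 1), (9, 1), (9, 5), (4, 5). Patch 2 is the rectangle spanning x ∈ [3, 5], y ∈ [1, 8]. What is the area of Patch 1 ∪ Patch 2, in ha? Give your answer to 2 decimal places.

By inclusion–exclusion:
Individual areas: |Patch 1| = 20, |Patch 2| = 14.
|Patch 1∩Patch 2|: x∈[4,5], y∈[1,5] → 1·4 = 4.
|Patch 1 ∪ Patch 2| = 34 − 4 = 30.00.

30.00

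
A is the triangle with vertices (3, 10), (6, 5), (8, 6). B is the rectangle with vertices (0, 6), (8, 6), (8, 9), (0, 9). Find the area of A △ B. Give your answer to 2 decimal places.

|A| = 6.5, |B| = 24, |A∩B| = 4.875.
|A △ B| = |A| + |B| − 2·|A∩B| = 6.5 + 24 − 9.75 = 20.75.

20.75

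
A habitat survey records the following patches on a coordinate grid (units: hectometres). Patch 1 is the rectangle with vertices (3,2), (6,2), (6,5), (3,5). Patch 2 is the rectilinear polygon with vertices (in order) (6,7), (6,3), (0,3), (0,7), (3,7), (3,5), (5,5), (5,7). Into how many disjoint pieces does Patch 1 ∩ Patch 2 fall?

1

Patch 1 ∩ Patch 2 is a single connected region.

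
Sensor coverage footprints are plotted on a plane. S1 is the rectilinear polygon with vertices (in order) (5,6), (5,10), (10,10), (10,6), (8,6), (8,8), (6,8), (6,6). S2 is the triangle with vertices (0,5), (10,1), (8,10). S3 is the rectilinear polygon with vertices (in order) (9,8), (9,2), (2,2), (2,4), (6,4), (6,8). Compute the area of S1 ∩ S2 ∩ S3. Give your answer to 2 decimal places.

1.33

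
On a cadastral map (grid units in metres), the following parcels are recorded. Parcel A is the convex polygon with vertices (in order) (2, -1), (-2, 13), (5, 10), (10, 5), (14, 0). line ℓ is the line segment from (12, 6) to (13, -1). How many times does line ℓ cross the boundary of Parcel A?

2

The segment meets the boundary at (12.871,-0.094), (12.609,1.739).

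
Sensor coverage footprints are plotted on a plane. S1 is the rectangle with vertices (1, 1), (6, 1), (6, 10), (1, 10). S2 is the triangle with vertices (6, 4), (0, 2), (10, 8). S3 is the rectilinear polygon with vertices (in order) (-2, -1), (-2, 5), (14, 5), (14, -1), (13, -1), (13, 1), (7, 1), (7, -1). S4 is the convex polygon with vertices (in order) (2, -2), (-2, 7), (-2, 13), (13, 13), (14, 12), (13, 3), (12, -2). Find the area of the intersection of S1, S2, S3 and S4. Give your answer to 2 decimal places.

4.37

The intersection is the polygon with vertices (1,2.6), (5,5), (6,5), (6,4), (1,2.333).
By the shoelace formula its area is 4.37.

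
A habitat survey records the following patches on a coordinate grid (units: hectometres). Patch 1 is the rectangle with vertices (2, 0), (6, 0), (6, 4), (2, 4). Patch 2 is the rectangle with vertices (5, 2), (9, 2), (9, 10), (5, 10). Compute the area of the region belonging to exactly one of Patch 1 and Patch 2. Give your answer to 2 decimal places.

44.00

|Patch 1∩Patch 2|: x∈[5,6], y∈[2,4] → 1·2 = 2.
|Patch 1 △ Patch 2| = |Patch 1| + |Patch 2| − 2·|Patch 1∩Patch 2| = 16 + 32 − 4 = 44.00.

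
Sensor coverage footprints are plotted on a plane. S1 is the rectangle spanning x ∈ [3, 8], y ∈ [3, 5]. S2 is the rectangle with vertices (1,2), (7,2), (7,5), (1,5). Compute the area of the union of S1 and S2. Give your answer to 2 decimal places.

By inclusion–exclusion:
Individual areas: |S1| = 10, |S2| = 18.
|S1∩S2|: x∈[3,7], y∈[3,5] → 4·2 = 8.
|S1 ∪ S2| = 28 − 8 = 20.00.

20.00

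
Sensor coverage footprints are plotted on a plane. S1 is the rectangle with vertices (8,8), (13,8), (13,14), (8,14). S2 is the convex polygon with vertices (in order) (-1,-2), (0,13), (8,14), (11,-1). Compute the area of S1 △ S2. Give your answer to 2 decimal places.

|S1| = 30, |S2| = 151, |S1∩S2| = 3.6.
|S1 △ S2| = |S1| + |S2| − 2·|S1∩S2| = 30 + 151 − 7.2 = 173.80.

173.80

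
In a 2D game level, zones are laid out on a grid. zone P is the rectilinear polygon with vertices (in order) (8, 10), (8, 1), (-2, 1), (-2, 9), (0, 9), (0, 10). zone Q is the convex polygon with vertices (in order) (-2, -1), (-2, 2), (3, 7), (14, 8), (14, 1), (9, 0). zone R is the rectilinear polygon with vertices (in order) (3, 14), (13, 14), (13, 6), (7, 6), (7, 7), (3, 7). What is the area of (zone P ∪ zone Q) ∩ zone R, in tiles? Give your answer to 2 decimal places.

24.41

The region (zone P ∪ zone Q) ∩ zone R is the polygon with vertices (13,7.909), (13,6), (7,6), (7,7), (3,7), (3,10), (8,10), (8,7.455).
By the shoelace formula its area is 24.41.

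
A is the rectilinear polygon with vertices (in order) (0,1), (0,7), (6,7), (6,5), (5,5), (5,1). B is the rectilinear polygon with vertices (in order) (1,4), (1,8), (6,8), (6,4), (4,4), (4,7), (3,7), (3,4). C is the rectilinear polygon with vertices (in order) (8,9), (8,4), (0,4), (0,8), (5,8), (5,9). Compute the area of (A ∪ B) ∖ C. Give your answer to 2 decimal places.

15.00

|A ∪ B| = 38.
|(A ∪ B) ∩ C| = 23.
|(A ∪ B) ∖ C| = 38 − 23 = 15.00.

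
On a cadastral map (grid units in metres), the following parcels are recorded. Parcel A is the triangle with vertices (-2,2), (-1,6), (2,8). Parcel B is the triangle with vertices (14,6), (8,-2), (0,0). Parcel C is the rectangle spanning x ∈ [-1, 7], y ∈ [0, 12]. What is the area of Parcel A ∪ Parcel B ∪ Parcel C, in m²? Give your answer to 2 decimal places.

124.75

By inclusion–exclusion:
Individual areas: |Parcel A| = 5, |Parcel B| = 38, |Parcel C| = 96.
|Parcel A∩Parcel B| = 0.
|Parcel A∩Parcel C| = 3.75.
|Parcel B∩Parcel C| = 10.5.
|Parcel A∩Parcel B∩Parcel C| = 0.
|Parcel A ∪ Parcel B ∪ Parcel C| = 139 − 14.25 + 0 = 124.75.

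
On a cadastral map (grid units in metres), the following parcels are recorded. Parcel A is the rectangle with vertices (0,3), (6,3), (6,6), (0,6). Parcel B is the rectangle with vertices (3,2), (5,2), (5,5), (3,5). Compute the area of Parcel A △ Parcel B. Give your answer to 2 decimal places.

16.00

|Parcel A∩Parcel B|: x∈[3,5], y∈[3,5] → 2·2 = 4.
|Parcel A △ Parcel B| = |Parcel A| + |Parcel B| − 2·|Parcel A∩Parcel B| = 18 + 6 − 8 = 16.00.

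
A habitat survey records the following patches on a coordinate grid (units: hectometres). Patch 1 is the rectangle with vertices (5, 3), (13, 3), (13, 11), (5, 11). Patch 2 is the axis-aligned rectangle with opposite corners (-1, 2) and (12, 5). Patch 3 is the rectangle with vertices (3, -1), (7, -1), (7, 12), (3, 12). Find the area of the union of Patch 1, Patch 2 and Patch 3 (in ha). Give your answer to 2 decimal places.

117.00

By inclusion–exclusion:
Individual areas: |Patch 1| = 64, |Patch 2| = 39, |Patch 3| = 52.
|Patch 1∩Patch 2|: x∈[5,12], y∈[3,5] → 7·2 = 14.
|Patch 1∩Patch 3|: x∈[5,7], y∈[3,11] → 2·8 = 16.
|Patch 2∩Patch 3|: x∈[3,7], y∈[2,5] → 4·3 = 12.
|Patch 1∩Patch 2∩Patch 3| = 4.
|Patch 1 ∪ Patch 2 ∪ Patch 3| = 155 − 42 + 4 = 117.00.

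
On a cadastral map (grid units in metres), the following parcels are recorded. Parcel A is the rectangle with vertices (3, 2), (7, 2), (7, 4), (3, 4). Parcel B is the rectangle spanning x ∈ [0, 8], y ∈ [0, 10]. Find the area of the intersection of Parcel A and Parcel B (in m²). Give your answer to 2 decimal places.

|Parcel A∩Parcel B|: x∈[3,7], y∈[2,4] → 4·2 = 8.

8.00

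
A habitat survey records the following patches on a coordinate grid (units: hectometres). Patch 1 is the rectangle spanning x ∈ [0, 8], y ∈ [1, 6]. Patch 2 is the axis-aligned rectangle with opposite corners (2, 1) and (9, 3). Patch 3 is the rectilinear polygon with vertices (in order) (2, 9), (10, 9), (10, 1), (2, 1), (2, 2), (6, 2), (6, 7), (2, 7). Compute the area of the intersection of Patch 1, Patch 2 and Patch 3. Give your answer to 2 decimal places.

8.00

The intersection is the polygon with vertices (2,1), (2,2), (6,2), (6,3), (8,3), (8,1).
By the shoelace formula its area is 8.00.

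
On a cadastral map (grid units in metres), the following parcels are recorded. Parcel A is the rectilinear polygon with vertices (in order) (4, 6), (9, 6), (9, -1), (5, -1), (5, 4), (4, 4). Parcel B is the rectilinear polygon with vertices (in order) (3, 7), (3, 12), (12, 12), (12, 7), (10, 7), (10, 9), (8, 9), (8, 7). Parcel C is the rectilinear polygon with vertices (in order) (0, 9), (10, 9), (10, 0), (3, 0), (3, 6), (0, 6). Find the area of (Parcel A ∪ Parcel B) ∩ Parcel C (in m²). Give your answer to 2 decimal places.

|Parcel A ∪ Parcel B| = 71.
|(Parcel A ∪ Parcel B) ∩ Parcel C| = 36.00.

36.00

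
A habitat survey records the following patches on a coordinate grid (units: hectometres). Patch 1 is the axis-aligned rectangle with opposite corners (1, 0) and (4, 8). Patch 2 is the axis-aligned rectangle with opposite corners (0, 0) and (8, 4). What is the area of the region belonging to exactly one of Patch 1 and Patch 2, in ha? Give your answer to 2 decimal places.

|Patch 1∩Patch 2|: x∈[1,4], y∈[0,4] → 3·4 = 12.
|Patch 1 △ Patch 2| = |Patch 1| + |Patch 2| − 2·|Patch 1∩Patch 2| = 24 + 32 − 24 = 32.00.

32.00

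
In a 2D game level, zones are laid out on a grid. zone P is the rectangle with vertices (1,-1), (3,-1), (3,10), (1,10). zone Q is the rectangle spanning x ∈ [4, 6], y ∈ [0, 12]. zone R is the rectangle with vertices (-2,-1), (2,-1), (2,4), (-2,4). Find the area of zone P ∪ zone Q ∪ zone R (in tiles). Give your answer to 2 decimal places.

By inclusion–exclusion:
Individual areas: |zone P| = 22, |zone Q| = 24, |zone R| = 20.
|zone P∩zone Q| = 0 (no overlap).
|zone P∩zone R|: x∈[1,2], y∈[-1,4] → 1·5 = 5.
|zone Q∩zone R| = 0 (no overlap).
|zone P∩zone Q∩zone R| = 0.
|zone P ∪ zone Q ∪ zone R| = 66 − 5 + 0 = 61.00.

61.00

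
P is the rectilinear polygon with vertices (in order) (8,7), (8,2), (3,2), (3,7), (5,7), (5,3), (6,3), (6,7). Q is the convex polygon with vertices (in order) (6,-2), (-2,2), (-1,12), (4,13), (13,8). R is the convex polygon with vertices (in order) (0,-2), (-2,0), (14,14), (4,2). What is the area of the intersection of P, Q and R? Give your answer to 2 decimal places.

8.70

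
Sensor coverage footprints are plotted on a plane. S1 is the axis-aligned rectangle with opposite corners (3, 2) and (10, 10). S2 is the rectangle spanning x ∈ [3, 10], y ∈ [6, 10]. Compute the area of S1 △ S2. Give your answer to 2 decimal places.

|S1∩S2|: x∈[3,10], y∈[6,10] → 7·4 = 28.
|S1 △ S2| = |S1| + |S2| − 2·|S1∩S2| = 56 + 28 − 56 = 28.00.

28.00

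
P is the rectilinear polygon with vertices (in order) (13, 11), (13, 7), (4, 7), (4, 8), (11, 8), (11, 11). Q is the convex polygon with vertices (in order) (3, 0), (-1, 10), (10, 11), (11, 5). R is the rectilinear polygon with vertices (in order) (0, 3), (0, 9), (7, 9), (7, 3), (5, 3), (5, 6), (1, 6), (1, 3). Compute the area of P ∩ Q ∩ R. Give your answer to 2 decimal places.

The intersection is the polygon with vertices (4,8), (7,8), (7,7), (4,7).
By the shoelace formula its area is 3.00.

3.00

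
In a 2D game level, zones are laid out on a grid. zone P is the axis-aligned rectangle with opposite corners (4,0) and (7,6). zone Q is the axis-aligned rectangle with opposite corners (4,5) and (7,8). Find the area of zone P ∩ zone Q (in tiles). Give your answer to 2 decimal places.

3.00

|zone P∩zone Q|: x∈[4,7], y∈[5,6] → 3·1 = 3.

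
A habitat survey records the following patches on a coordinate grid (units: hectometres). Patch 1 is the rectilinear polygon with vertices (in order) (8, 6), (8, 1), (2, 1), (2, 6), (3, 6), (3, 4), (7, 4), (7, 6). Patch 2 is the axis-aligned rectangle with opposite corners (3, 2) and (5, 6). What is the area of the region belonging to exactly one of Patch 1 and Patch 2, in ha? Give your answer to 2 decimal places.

|Patch 1| = 22, |Patch 2| = 8, |Patch 1∩Patch 2| = 4.
|Patch 1 △ Patch 2| = |Patch 1| + |Patch 2| − 2·|Patch 1∩Patch 2| = 22 + 8 − 8 = 22.00.

22.00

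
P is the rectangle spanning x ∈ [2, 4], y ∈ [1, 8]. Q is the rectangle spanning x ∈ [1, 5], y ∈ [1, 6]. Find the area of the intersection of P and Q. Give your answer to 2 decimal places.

|P∩Q|: x∈[2,4], y∈[1,6] → 2·5 = 10.

10.00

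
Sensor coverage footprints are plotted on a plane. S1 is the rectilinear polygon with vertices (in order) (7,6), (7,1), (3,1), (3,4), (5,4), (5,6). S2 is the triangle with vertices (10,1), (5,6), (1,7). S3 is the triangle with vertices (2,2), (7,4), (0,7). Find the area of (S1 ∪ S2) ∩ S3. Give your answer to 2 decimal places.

The region (S1 ∪ S2) ∩ S3 is the polygon with vertices (3,4), (5,4), (5,4.333), (2.8,5.8), (7,4), (3,2.4).
By the shoelace formula its area is 4.63.

4.63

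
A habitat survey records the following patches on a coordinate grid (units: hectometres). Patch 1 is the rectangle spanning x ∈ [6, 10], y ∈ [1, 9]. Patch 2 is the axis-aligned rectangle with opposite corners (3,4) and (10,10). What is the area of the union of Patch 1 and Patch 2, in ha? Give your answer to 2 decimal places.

By inclusion–exclusion:
Individual areas: |Patch 1| = 32, |Patch 2| = 42.
|Patch 1∩Patch 2|: x∈[6,10], y∈[4,9] → 4·5 = 20.
|Patch 1 ∪ Patch 2| = 74 − 20 = 54.00.

54.00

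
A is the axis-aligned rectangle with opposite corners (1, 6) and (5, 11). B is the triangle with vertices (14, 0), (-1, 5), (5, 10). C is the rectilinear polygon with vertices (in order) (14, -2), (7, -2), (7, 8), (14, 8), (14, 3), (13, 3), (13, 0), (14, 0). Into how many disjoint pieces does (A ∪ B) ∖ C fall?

(A ∪ B) ∖ C splits into 2 disjoint pieces (area 44.1111, area 0.3889).

2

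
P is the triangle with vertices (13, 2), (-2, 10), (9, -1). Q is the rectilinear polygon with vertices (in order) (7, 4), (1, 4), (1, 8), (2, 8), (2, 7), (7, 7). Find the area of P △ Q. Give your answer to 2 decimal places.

|P| = 38.5, |Q| = 19, |P∩Q| = 11.4458.
|P △ Q| = |P| + |Q| − 2·|P∩Q| = 38.5 + 19 − 22.8917 = 34.61.

34.61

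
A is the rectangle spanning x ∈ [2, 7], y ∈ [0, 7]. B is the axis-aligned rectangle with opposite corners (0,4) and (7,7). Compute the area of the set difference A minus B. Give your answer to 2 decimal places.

20.00

|A∩B|: x∈[2,7], y∈[4,7] → 5·3 = 15.
|A| = 35.
|A ∖ B| = |A| − |A∩B| = 35 − 15 = 20.00.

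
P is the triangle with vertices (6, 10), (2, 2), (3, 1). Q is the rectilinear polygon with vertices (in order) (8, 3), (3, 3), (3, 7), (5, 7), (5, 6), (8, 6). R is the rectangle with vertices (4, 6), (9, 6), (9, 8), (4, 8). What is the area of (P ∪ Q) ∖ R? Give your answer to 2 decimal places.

|P ∪ Q| = 19.9167.
|(P ∪ Q) ∩ R| = 1.4167.
|(P ∪ Q) ∖ R| = 19.9167 − 1.4167 = 18.50.

18.50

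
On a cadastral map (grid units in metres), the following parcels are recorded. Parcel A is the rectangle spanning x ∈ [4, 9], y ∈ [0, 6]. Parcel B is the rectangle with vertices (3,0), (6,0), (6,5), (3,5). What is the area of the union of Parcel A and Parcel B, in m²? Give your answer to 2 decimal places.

By inclusion–exclusion:
Individual areas: |Parcel A| = 30, |Parcel B| = 15.
|Parcel A∩Parcel B|: x∈[4,6], y∈[0,5] → 2·5 = 10.
|Parcel A ∪ Parcel B| = 45 − 10 = 35.00.

35.00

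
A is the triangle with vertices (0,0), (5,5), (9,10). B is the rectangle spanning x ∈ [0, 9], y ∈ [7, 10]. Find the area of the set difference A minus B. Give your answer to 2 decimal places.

2.05

|A| = 2.5, |A∩B| = 0.45.
|A ∖ B| = |A| − |A∩B| = 2.5 − 0.45 = 2.05.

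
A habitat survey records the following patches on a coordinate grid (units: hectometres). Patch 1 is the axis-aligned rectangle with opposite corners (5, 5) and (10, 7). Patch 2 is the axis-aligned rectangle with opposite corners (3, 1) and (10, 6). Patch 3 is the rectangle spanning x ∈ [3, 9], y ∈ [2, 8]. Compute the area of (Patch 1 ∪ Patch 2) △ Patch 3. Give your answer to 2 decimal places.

|Patch 1 ∪ Patch 2| = 40.
|(Patch 1 ∪ Patch 2) ∩ Patch 3| = 28.
|(Patch 1 ∪ Patch 2) △ Patch 3| = 40 + 36 − 56 = 20.00.

20.00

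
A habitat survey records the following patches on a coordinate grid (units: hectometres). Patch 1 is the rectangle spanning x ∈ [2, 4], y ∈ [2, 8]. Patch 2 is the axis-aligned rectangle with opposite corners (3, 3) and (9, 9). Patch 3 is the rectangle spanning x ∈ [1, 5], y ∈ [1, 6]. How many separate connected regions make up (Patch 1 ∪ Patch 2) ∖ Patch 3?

(Patch 1 ∪ Patch 2) ∖ Patch 3 is a single connected region.

1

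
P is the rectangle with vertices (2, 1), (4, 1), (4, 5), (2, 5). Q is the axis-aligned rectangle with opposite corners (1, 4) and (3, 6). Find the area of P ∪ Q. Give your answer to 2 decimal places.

11.00

By inclusion–exclusion:
Individual areas: |P| = 8, |Q| = 4.
|P∩Q|: x∈[2,3], y∈[4,5] → 1·1 = 1.
|P ∪ Q| = 12 − 1 = 11.00.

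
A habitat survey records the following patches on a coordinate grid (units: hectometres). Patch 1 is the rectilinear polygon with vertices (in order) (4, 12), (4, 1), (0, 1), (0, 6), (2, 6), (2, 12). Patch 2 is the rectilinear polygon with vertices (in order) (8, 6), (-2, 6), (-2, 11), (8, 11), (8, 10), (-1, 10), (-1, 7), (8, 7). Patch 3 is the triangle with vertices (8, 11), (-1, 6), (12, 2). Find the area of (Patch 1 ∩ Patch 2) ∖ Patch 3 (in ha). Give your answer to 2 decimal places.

2.00

|Patch 1 ∩ Patch 2| = 4.
|(Patch 1 ∩ Patch 2) ∩ Patch 3| = 2.
|(Patch 1 ∩ Patch 2) ∖ Patch 3| = 4 − 2 = 2.00.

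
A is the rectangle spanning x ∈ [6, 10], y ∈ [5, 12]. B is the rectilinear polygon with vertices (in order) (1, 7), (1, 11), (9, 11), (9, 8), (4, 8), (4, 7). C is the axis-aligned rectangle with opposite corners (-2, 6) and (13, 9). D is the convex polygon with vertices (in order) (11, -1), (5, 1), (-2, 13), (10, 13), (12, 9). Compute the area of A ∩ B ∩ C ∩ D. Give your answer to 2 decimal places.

3.00

The intersection is the polygon with vertices (6,8), (6,9), (9,9), (9,8).
By the shoelace formula its area is 3.00.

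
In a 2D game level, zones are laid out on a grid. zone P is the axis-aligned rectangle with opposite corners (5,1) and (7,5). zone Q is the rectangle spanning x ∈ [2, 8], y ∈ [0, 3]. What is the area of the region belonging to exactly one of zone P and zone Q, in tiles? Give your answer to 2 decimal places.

18.00

|zone P∩zone Q|: x∈[5,7], y∈[1,3] → 2·2 = 4.
|zone P △ zone Q| = |zone P| + |zone Q| − 2·|zone P∩zone Q| = 8 + 18 − 8 = 18.00.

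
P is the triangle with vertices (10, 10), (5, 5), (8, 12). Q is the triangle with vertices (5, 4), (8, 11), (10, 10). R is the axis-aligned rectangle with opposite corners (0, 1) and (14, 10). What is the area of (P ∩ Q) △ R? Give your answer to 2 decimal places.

|P ∩ Q| = 6.375.
|(P ∩ Q) ∩ R| = 5.1607.
|(P ∩ Q) △ R| = 6.375 + 126 − 10.3214 = 122.05.

122.05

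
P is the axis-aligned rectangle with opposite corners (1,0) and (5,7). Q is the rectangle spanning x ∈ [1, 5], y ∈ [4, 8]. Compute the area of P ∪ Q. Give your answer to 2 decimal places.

By inclusion–exclusion:
Individual areas: |P| = 28, |Q| = 16.
|P∩Q|: x∈[1,5], y∈[4,7] → 4·3 = 12.
|P ∪ Q| = 44 − 12 = 32.00.

32.00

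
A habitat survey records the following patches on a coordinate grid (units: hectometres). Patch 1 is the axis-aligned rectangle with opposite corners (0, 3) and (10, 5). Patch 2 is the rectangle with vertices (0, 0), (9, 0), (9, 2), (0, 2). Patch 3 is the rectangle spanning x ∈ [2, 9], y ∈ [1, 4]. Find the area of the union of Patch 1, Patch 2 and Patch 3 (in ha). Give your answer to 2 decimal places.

By inclusion–exclusion:
Individual areas: |Patch 1| = 20, |Patch 2| = 18, |Patch 3| = 21.
|Patch 1∩Patch 2| = 0 (no overlap).
|Patch 1∩Patch 3|: x∈[2,9], y∈[3,4] → 7·1 = 7.
|Patch 2∩Patch 3|: x∈[2,9], y∈[1,2] → 7·1 = 7.
|Patch 1∩Patch 2∩Patch 3| = 0.
|Patch 1 ∪ Patch 2 ∪ Patch 3| = 59 − 14 + 0 = 45.00.

45.00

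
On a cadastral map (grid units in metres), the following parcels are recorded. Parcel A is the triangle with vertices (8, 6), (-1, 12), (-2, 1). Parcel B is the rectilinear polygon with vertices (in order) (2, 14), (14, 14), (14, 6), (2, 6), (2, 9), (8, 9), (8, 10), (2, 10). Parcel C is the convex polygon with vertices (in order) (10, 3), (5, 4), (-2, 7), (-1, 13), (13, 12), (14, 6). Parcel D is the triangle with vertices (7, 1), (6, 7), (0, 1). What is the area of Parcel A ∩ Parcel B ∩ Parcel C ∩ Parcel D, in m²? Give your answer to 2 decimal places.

The intersection is the polygon with vertices (5,6), (6,7), (6.167,6).
By the shoelace formula its area is 0.58.

0.58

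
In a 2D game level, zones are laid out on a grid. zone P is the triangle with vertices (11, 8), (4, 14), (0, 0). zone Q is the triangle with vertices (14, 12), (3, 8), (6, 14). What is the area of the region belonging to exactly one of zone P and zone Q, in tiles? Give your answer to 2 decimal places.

|zone P| = 61, |zone Q| = 27, |zone P∩zone Q| = 11.0298.
|zone P △ zone Q| = |zone P| + |zone Q| − 2·|zone P∩zone Q| = 61 + 27 − 22.0596 = 65.94.

65.94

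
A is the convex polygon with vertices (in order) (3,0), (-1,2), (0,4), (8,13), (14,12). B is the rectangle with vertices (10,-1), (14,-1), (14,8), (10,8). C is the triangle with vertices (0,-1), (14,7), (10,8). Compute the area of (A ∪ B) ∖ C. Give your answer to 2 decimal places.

97.84

|A ∪ B| = 111.9394.
|(A ∪ B) ∩ C| = 14.0971.
|(A ∪ B) ∖ C| = 111.9394 − 14.0971 = 97.84.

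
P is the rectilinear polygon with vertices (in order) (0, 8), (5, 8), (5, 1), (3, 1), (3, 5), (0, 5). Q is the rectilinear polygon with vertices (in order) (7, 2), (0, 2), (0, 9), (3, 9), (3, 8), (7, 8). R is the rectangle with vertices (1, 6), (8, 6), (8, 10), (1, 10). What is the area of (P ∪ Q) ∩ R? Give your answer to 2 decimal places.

The region (P ∪ Q) ∩ R is the polygon with vertices (7,8), (7,6), (1,6), (1,9), (3,9), (3,8), (5,8).
By the shoelace formula its area is 14.00.

14.00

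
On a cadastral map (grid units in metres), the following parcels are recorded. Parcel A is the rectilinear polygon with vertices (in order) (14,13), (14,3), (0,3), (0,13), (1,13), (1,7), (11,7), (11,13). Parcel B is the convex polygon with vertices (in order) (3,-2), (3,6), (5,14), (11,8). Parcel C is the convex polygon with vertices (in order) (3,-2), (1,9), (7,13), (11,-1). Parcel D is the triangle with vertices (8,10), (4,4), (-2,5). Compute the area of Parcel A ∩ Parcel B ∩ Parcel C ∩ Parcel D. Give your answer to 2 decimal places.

5.79

The intersection is the polygon with vertices (3.25,7), (6,7), (4,4), (3,4.167), (3,6).
By the shoelace formula its area is 5.79.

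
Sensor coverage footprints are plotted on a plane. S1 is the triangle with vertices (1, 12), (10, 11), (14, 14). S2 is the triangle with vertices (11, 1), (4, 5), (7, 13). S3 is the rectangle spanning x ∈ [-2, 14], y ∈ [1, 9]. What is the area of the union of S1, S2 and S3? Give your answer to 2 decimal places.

By inclusion–exclusion:
Individual areas: |S1| = 15.5, |S2| = 34, |S3| = 128.
|S1∩S2| = 0.9787.
|S1∩S3| = 0.
|S2∩S3| = 28.3333.
|S1∩S2∩S3| = 0.
|S1 ∪ S2 ∪ S3| = 177.5 − 29.312 + 0 = 148.19.

148.19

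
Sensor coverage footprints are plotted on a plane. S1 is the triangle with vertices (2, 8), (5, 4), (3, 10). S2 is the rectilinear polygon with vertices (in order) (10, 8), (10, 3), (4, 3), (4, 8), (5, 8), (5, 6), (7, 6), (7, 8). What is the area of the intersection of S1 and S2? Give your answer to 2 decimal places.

The intersection is the polygon with vertices (5,4), (4,5.333), (4,7).
By the shoelace formula its area is 0.83.

0.83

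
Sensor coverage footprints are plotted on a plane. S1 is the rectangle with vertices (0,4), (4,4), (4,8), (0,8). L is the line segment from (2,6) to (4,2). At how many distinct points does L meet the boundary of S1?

The segment meets the boundary at (3,4).

1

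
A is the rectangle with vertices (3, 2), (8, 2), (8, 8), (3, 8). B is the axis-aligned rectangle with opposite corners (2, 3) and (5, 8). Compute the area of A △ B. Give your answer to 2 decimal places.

|A∩B|: x∈[3,5], y∈[3,8] → 2·5 = 10.
|A △ B| = |A| + |B| − 2·|A∩B| = 30 + 15 − 20 = 25.00.

25.00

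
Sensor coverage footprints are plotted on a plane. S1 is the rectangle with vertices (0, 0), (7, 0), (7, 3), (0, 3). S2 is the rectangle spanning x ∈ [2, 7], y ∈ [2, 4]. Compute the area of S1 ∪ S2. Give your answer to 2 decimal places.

By inclusion–exclusion:
Individual areas: |S1| = 21, |S2| = 10.
|S1∩S2|: x∈[2,7], y∈[2,3] → 5·1 = 5.
|S1 ∪ S2| = 31 − 5 = 26.00.

26.00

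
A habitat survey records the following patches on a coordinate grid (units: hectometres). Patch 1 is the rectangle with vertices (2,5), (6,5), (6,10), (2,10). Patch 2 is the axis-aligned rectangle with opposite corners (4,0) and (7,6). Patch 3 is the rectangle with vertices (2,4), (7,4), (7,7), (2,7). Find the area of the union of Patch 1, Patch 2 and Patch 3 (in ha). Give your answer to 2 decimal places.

By inclusion–exclusion:
Individual areas: |Patch 1| = 20, |Patch 2| = 18, |Patch 3| = 15.
|Patch 1∩Patch 2|: x∈[4,6], y∈[5,6] → 2·1 = 2.
|Patch 1∩Patch 3|: x∈[2,6], y∈[5,7] → 4·2 = 8.
|Patch 2∩Patch 3|: x∈[4,7], y∈[4,6] → 3·2 = 6.
|Patch 1∩Patch 2∩Patch 3| = 2.
|Patch 1 ∪ Patch 2 ∪ Patch 3| = 53 − 16 + 2 = 39.00.

39.00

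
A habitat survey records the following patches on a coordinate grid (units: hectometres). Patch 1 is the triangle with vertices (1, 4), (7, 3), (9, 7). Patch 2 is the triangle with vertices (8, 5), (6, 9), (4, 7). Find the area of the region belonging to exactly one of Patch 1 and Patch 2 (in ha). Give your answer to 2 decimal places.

17.09

|Patch 1| = 13, |Patch 2| = 6, |Patch 1∩Patch 2| = 0.953.
|Patch 1 △ Patch 2| = |Patch 1| + |Patch 2| − 2·|Patch 1∩Patch 2| = 13 + 6 − 1.906 = 17.09.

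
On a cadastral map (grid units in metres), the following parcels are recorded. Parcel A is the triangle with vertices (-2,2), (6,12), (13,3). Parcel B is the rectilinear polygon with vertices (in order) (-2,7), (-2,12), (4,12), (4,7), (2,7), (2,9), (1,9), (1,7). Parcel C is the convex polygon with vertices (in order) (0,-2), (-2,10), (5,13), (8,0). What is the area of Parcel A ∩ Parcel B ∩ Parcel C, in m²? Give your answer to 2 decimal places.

2.50

The intersection is the polygon with vertices (4,7), (2,7), (4,9.5).
By the shoelace formula its area is 2.50.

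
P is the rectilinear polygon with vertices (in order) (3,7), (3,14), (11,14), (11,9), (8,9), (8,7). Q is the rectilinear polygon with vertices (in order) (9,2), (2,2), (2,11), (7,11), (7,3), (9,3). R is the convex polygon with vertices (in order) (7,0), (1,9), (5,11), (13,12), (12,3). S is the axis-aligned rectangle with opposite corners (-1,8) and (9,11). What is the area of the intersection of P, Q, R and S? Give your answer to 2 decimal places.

11.00

The intersection is the polygon with vertices (7,8), (3,8), (3,10), (5,11), (7,11).
By the shoelace formula its area is 11.00.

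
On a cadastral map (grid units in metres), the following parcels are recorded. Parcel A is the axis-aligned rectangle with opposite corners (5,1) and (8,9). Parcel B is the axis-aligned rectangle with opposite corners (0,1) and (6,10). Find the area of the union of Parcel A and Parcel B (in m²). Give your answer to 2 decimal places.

By inclusion–exclusion:
Individual areas: |Parcel A| = 24, |Parcel B| = 54.
|Parcel A∩Parcel B|: x∈[5,6], y∈[1,9] → 1·8 = 8.
|Parcel A ∪ Parcel B| = 78 − 8 = 70.00.

70.00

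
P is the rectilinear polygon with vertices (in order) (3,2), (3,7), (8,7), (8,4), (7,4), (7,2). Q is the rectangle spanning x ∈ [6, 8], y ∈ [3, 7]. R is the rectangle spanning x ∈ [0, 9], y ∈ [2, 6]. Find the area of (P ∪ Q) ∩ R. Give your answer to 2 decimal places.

19.00

The region (P ∪ Q) ∩ R is the polygon with vertices (8,4), (8,3), (7,3), (7,2), (3,2), (3,6), (8,6).
By the shoelace formula its area is 19.00.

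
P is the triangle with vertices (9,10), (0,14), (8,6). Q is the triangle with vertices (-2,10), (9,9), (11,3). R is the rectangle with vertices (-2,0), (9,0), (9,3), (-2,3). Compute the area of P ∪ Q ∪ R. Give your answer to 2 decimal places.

78.58

By inclusion–exclusion:
Individual areas: |P| = 20, |Q| = 32, |R| = 33.
|P∩Q| = 6.4222.
|P∩R| = 0.
|Q∩R| = 0.
|P∩Q∩R| = 0.
|P ∪ Q ∪ R| = 85 − 6.4222 + 0 = 78.58.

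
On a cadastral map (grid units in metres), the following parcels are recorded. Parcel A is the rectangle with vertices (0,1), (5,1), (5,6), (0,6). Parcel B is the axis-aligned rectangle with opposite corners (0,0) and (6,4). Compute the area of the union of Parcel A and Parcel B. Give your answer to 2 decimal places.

34.00

By inclusion–exclusion:
Individual areas: |Parcel A| = 25, |Parcel B| = 24.
|Parcel A∩Parcel B|: x∈[0,5], y∈[1,4] → 5·3 = 15.
|Parcel A ∪ Parcel B| = 49 − 15 = 34.00.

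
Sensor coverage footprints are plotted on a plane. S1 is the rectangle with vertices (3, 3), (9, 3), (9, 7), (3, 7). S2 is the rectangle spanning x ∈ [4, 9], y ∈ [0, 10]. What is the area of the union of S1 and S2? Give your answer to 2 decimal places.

By inclusion–exclusion:
Individual areas: |S1| = 24, |S2| = 50.
|S1∩S2|: x∈[4,9], y∈[3,7] → 5·4 = 20.
|S1 ∪ S2| = 74 − 20 = 54.00.

54.00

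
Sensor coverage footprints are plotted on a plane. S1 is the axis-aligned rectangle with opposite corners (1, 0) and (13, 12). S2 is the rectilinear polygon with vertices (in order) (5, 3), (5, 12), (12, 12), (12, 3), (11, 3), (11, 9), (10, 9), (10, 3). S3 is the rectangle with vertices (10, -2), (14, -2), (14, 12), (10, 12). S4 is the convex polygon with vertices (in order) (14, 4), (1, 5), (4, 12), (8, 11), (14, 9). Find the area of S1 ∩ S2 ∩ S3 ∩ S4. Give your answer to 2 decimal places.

6.81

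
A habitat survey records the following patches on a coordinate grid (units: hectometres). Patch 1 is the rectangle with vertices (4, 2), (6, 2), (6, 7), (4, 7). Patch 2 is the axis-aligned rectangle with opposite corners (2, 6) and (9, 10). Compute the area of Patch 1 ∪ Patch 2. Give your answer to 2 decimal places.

36.00

By inclusion–exclusion:
Individual areas: |Patch 1| = 10, |Patch 2| = 28.
|Patch 1∩Patch 2|: x∈[4,6], y∈[6,7] → 2·1 = 2.
|Patch 1 ∪ Patch 2| = 38 − 2 = 36.00.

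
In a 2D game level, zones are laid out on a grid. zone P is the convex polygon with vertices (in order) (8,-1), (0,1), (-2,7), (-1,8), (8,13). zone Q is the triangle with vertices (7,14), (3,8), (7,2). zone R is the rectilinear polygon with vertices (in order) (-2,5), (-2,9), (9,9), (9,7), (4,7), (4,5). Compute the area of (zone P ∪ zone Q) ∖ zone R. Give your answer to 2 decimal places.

66.35

|zone P ∪ zone Q| = 95.281.
|(zone P ∪ zone Q) ∩ zone R| = 28.9333.
|(zone P ∪ zone Q) ∖ zone R| = 95.281 − 28.9333 = 66.35.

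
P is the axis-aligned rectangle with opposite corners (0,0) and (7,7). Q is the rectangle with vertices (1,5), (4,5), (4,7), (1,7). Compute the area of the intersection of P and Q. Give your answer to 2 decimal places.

|P∩Q|: x∈[1,4], y∈[5,7] → 3·2 = 6.

6.00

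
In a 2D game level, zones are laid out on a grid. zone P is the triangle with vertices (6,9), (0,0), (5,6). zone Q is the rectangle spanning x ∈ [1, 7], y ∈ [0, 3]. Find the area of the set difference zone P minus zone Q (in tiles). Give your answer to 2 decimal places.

3.90

|zone P| = 4.5, |zone P∩zone Q| = 0.6.
|zone P ∖ zone Q| = |zone P| − |zone P∩zone Q| = 4.5 − 0.6 = 3.90.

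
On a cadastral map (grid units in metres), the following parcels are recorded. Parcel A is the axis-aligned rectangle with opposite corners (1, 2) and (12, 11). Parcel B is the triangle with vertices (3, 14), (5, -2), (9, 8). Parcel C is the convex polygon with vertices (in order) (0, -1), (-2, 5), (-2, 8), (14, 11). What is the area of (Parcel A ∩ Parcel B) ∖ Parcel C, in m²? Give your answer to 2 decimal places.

|Parcel A ∩ Parcel B| = 33.8625.
|(Parcel A ∩ Parcel B) ∩ Parcel C| = 22.6937.
|(Parcel A ∩ Parcel B) ∖ Parcel C| = 33.8625 − 22.6937 = 11.17.

11.17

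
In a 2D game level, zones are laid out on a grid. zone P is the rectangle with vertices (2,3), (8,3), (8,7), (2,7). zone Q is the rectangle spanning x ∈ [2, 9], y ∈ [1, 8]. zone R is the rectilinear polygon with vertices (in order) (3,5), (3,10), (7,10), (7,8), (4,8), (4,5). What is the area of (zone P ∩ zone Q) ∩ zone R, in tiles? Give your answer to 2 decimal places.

2.00

The region (zone P ∩ zone Q) ∩ zone R is the polygon with vertices (4,7), (4,5), (3,5), (3,7).
By the shoelace formula its area is 2.00.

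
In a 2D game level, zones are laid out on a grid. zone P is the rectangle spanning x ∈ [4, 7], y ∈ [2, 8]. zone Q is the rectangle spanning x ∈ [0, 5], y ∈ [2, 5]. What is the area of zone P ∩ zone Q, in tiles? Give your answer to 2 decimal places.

3.00

|zone P∩zone Q|: x∈[4,5], y∈[2,5] → 1·3 = 3.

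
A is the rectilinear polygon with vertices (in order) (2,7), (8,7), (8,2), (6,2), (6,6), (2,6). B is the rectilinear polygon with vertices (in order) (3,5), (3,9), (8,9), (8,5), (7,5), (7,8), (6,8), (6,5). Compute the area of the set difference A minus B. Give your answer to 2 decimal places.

9.00

|A| = 14, |A∩B| = 5.
|A ∖ B| = |A| − |A∩B| = 14 − 5 = 9.00.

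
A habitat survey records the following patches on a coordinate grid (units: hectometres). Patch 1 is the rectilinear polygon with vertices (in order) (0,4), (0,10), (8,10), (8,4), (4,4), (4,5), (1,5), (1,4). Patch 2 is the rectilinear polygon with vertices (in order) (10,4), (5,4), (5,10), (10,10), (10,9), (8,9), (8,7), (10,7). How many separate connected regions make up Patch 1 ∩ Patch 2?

1

Patch 1 ∩ Patch 2 is a single connected region.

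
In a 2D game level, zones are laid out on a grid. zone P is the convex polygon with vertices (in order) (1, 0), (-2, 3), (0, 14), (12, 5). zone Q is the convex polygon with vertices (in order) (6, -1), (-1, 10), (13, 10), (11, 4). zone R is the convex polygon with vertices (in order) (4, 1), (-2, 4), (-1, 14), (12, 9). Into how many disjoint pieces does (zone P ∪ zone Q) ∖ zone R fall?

3

(zone P ∪ zone Q) ∖ zone R splits into 3 disjoint pieces (area 8.4405, area 0.215, area 29.1635).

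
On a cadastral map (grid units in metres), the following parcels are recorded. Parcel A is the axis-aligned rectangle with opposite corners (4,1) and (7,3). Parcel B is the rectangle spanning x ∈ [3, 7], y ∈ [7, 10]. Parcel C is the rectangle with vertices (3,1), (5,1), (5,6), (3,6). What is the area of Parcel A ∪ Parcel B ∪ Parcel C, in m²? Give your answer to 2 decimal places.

26.00

By inclusion–exclusion:
Individual areas: |Parcel A| = 6, |Parcel B| = 12, |Parcel C| = 10.
|Parcel A∩Parcel B| = 0 (no overlap).
|Parcel A∩Parcel C|: x∈[4,5], y∈[1,3] → 1·2 = 2.
|Parcel B∩Parcel C| = 0 (no overlap).
|Parcel A∩Parcel B∩Parcel C| = 0.
|Parcel A ∪ Parcel B ∪ Parcel C| = 28 − 2 + 0 = 26.00.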